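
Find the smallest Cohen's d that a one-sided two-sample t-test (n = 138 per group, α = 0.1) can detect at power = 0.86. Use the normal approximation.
d ≈ 0.28

Minimum detectable effect (two-sample t-test, normal approximation):
d = (z_α + z_β) / √(n/2)
d = (1.282 + 1.080) / √(138/2)
d = 2.362 / 8.307
d ≈ 0.28

By Cohen's convention (0.2 small / 0.5 medium / 0.8 large): small effect.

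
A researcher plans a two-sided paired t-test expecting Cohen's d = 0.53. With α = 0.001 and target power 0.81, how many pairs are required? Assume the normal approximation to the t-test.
n = 62 pairs

Sample size formula (paired t-test, normal approximation):
n = ((z_{α/2} + z_β) / d)²

z_{α/2} = 3.291 (for α = 0.001, two-sided)
z_β = 0.878 (for power = 0.81)
d = 0.53

n = ((3.291 + 0.878) / 0.53)²
n = (7.866)²
n ≈ 61.87
Round up to the next whole number: n = 62 pairs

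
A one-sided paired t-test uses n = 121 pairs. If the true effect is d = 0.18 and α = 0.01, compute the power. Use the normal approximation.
Power ≈ 0.36

Power calculation (paired t-test, normal approximation):
z_β = d · √n - z_α
z_β = 0.18 · √121 - 2.326
z_β = 0.18 · 11.000 - 2.326
z_β = -0.346

Power = Φ(z_β) = Φ(-0.346) ≈ 0.365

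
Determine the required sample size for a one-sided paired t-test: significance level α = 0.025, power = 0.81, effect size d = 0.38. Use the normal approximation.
n = 56 pairs

Sample size formula (paired t-test, normal approximation):
n = ((z_α + z_β) / d)²

z_α = 1.960 (for α = 0.025, one-sided)
z_β = 0.878 (for power = 0.81)
d = 0.38

n = ((1.960 + 0.878) / 0.38)²
n = (7.468)²
n ≈ 55.77
Round up to the next whole number: n = 56 pairs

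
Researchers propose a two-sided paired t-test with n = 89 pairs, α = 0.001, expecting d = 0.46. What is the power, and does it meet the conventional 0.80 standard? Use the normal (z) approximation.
Power ≈ 0.85; the study is adequately powered (power ≥ 0.80)

Power calculation (paired t-test, normal approximation):
z_β = d · √n - z_{α/2}
z_β = 0.46 · √89 - 3.291
z_β = 0.46 · 9.434 - 3.291
z_β = 1.049

Power = Φ(z_β) = Φ(1.049) ≈ 0.853

Effect size d = 0.46 is small by Cohen's convention (0.2/0.5/0.8).

Threshold: power ≥ 0.80 is conventionally adequate.
Power ≈ 0.85 → the study is adequately powered (power ≥ 0.80).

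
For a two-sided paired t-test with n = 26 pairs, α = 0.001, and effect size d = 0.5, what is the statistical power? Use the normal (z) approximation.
Power ≈ 0.23

Power calculation (paired t-test, normal approximation):
z_β = d · √n - z_{α/2}
z_β = 0.5 · √26 - 3.291
z_β = 0.5 · 5.099 - 3.291
z_β = -0.741

Power = Φ(z_β) = Φ(-0.741) ≈ 0.229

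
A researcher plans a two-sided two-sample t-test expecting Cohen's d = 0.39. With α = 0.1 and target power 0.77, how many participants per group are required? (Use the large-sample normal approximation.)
n = 75 per group

Sample size formula (two-sample t-test, normal approximation):
n = 2 · ((z_{α/2} + z_β) / d)²

z_{α/2} = 1.645 (for α = 0.1, two-sided)
z_β = 0.739 (for power = 0.77)
d = 0.39

n = 2 · ((1.645 + 0.739) / 0.39)²
n = 2 · (6.113)²
n ≈ 74.74
Round up to the next whole number: n = 75 per group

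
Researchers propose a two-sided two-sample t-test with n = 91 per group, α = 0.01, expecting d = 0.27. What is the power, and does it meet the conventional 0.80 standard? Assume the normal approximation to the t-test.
Power ≈ 0.23; the study is underpowered (power < 0.80)

Power calculation (two-sample t-test, normal approximation):
z_β = d · √(n/2) - z_{α/2}
z_β = 0.27 · √(91/2) - 2.576
z_β = 0.27 · 6.745 - 2.576
z_β = -0.755

Power = Φ(z_β) = Φ(-0.755) ≈ 0.225

Effect size d = 0.27 is small by Cohen's convention (0.2/0.5/0.8).

Threshold: power ≥ 0.80 is conventionally adequate.
Power ≈ 0.23 → the study is underpowered (power < 0.80).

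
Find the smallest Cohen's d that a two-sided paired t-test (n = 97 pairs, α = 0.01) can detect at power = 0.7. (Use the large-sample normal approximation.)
d ≈ 0.31

Minimum detectable effect (paired t-test, normal approximation):
d = (z_{α/2} + z_β) / √n
d = (2.576 + 0.524) / √97
d = 3.100 / 9.849
d ≈ 0.31

By Cohen's convention (0.2 small / 0.5 medium / 0.8 large): small effect.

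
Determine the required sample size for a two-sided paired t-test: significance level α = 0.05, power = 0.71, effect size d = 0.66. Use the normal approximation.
n = 15 pairs

Sample size formula (paired t-test, normal approximation):
n = ((z_{α/2} + z_β) / d)²

z_{α/2} = 1.960 (for α = 0.05, two-sided)
z_β = 0.553 (for power = 0.71)
d = 0.66

n = ((1.960 + 0.553) / 0.66)²
n = (3.808)²
n ≈ 14.50
Round up to the next whole number: n = 15 pairs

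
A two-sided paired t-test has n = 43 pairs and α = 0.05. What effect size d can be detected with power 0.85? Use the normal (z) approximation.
d ≈ 0.46

Minimum detectable effect (paired t-test, normal approximation):
d = (z_{α/2} + z_β) / √n
d = (1.960 + 1.036) / √43
d = 2.996 / 6.557
d ≈ 0.46

By Cohen's convention (0.2 small / 0.5 medium / 0.8 large): small effect.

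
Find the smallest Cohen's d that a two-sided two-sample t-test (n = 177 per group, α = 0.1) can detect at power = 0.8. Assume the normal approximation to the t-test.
d ≈ 0.26

Minimum detectable effect (two-sample t-test, normal approximation):
d = (z_{α/2} + z_β) / √(n/2)
d = (1.645 + 0.842) / √(177/2)
d = 2.486 / 9.407
d ≈ 0.26

By Cohen's convention (0.2 small / 0.5 medium / 0.8 large): small effect.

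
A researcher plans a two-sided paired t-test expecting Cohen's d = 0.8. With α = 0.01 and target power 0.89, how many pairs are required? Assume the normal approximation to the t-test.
n = 23 pairs

Sample size formula (paired t-test, normal approximation):
n = ((z_{α/2} + z_β) / d)²

z_{α/2} = 2.576 (for α = 0.01, two-sided)
z_β = 1.227 (for power = 0.89)
d = 0.8

n = ((2.576 + 1.227) / 0.8)²
n = (4.754)²
n ≈ 22.60
Round up to the next whole number: n = 23 pairs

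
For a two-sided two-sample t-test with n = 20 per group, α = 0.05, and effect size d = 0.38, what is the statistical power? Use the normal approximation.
Power ≈ 0.22

Power calculation (two-sample t-test, normal approximation):
z_β = d · √(n/2) - z_{α/2}
z_β = 0.38 · √(20/2) - 1.960
z_β = 0.38 · 3.162 - 1.960
z_β = -0.758

Power = Φ(z_β) = Φ(-0.758) ≈ 0.224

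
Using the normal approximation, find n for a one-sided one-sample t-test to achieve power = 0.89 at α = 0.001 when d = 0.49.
n = 78

Sample size formula (one-sample t-test, normal approximation):
n = ((z_α + z_β) / d)²

z_α = 3.090 (for α = 0.001, one-sided)
z_β = 1.227 (for power = 0.89)
d = 0.49

n = ((3.090 + 1.227) / 0.49)²
n = (8.810)²
n ≈ 77.62
Round up to the next whole number: n = 78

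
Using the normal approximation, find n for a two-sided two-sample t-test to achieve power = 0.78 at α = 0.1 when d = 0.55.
n = 39 per group

Sample size formula (two-sample t-test, normal approximation):
n = 2 · ((z_{α/2} + z_β) / d)²

z_{α/2} = 1.645 (for α = 0.1, two-sided)
z_β = 0.772 (for power = 0.78)
d = 0.55

n = 2 · ((1.645 + 0.772) / 0.55)²
n = 2 · (4.395)²
n ≈ 38.63
Round up to the next whole number: n = 39 per group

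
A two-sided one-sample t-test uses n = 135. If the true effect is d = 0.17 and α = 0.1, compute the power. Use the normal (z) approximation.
Power ≈ 0.63

Power calculation (one-sample t-test, normal approximation):
z_β = d · √n - z_{α/2}
z_β = 0.17 · √135 - 1.645
z_β = 0.17 · 11.619 - 1.645
z_β = 0.330

Power = Φ(z_β) = Φ(0.330) ≈ 0.629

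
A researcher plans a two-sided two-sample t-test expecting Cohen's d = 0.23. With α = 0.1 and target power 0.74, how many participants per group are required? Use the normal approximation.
n = 198 per group

Sample size formula (two-sample t-test, normal approximation):
n = 2 · ((z_{α/2} + z_β) / d)²

z_{α/2} = 1.645 (for α = 0.1, two-sided)
z_β = 0.643 (for power = 0.74)
d = 0.23

n = 2 · ((1.645 + 0.643) / 0.23)²
n = 2 · (9.948)²
n ≈ 197.93
Round up to the next whole number: n = 198 per group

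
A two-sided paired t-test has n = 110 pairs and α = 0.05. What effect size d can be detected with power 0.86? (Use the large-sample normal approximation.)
d ≈ 0.29

Minimum detectable effect (paired t-test, normal approximation):
d = (z_{α/2} + z_β) / √n
d = (1.960 + 1.080) / √110
d = 3.040 / 10.488
d ≈ 0.29

By Cohen's convention (0.2 small / 0.5 medium / 0.8 large): small effect.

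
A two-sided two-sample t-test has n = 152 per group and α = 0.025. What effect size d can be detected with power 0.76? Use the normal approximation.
d ≈ 0.34

Minimum detectable effect (two-sample t-test, normal approximation):
d = (z_{α/2} + z_β) / √(n/2)
d = (2.241 + 0.706) / √(152/2)
d = 2.948 / 8.718
d ≈ 0.34

By Cohen's convention (0.2 small / 0.5 medium / 0.8 large): small effect.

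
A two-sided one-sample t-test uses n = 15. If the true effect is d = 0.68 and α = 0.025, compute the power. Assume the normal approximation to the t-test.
Power ≈ 0.65

Power calculation (one-sample t-test, normal approximation):
z_β = d · √n - z_{α/2}
z_β = 0.68 · √15 - 2.241
z_β = 0.68 · 3.873 - 2.241
z_β = 0.392

Power = Φ(z_β) = Φ(0.392) ≈ 0.653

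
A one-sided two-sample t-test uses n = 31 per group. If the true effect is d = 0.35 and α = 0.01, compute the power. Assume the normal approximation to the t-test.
Power ≈ 0.17

Power calculation (two-sample t-test, normal approximation):
z_β = d · √(n/2) - z_α
z_β = 0.35 · √(31/2) - 2.326
z_β = 0.35 · 3.937 - 2.326
z_β = -0.948

Power = Φ(z_β) = Φ(-0.948) ≈ 0.171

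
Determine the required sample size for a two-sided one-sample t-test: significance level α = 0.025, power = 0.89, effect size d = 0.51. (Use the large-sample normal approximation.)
n = 47

Sample size formula (one-sample t-test, normal approximation):
n = ((z_{α/2} + z_β) / d)²

z_{α/2} = 2.241 (for α = 0.025, two-sided)
z_β = 1.227 (for power = 0.89)
d = 0.51

n = ((2.241 + 1.227) / 0.51)²
n = (6.800)²
n ≈ 46.24
Round up to the next whole number: n = 47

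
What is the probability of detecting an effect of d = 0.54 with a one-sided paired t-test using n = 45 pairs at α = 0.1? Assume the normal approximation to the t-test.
Power ≈ 0.99

Power calculation (paired t-test, normal approximation):
z_β = d · √n - z_α
z_β = 0.54 · √45 - 1.282
z_β = 0.54 · 6.708 - 1.282
z_β = 2.341

Power = Φ(z_β) = Φ(2.341) ≈ 0.990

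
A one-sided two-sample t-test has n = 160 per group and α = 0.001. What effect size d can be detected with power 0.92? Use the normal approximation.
d ≈ 0.50

Minimum detectable effect (two-sample t-test, normal approximation):
d = (z_α + z_β) / √(n/2)
d = (3.090 + 1.405) / √(160/2)
d = 4.495 / 8.944
d ≈ 0.50

By Cohen's convention (0.2 small / 0.5 medium / 0.8 large): medium effect.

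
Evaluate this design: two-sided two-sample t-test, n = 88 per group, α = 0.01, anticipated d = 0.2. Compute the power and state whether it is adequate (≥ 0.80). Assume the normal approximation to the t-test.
Power ≈ 0.11; the study is underpowered (power < 0.80)

Power calculation (two-sample t-test, normal approximation):
z_β = d · √(n/2) - z_{α/2}
z_β = 0.2 · √(88/2) - 2.576
z_β = 0.2 · 6.633 - 2.576
z_β = -1.249

Power = Φ(z_β) = Φ(-1.249) ≈ 0.106

Effect size d = 0.2 is small by Cohen's convention (0.2/0.5/0.8).

Threshold: power ≥ 0.80 is conventionally adequate.
Power ≈ 0.11 → the study is underpowered (power < 0.80).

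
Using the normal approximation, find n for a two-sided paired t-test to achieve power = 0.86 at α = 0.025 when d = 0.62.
n = 29 pairs

Sample size formula (paired t-test, normal approximation):
n = ((z_{α/2} + z_β) / d)²

z_{α/2} = 2.241 (for α = 0.025, two-sided)
z_β = 1.080 (for power = 0.86)
d = 0.62

n = ((2.241 + 1.080) / 0.62)²
n = (5.356)²
n ≈ 28.69
Round up to the next whole number: n = 29 pairs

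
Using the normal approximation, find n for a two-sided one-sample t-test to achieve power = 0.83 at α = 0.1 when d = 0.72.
n = 14

Sample size formula (one-sample t-test, normal approximation):
n = ((z_{α/2} + z_β) / d)²

z_{α/2} = 1.645 (for α = 0.1, two-sided)
z_β = 0.954 (for power = 0.83)
d = 0.72

n = ((1.645 + 0.954) / 0.72)²
n = (3.610)²
n ≈ 13.03
Round up to the next whole number: n = 14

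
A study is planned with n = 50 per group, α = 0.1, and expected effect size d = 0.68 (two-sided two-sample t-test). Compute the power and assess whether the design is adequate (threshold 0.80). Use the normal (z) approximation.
Power ≈ 0.96; the study is adequately powered (power ≥ 0.80)

Power calculation (two-sample t-test, normal approximation):
z_β = d · √(n/2) - z_{α/2}
z_β = 0.68 · √(50/2) - 1.645
z_β = 0.68 · 5.000 - 1.645
z_β = 1.755

Power = Φ(z_β) = Φ(1.755) ≈ 0.960

Effect size d = 0.68 is medium by Cohen's convention (0.2/0.5/0.8).

Threshold: power ≥ 0.80 is conventionally adequate.
Power ≈ 0.96 → the study is adequately powered (power ≥ 0.80).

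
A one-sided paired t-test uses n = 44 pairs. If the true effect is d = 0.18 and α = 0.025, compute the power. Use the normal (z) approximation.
Power ≈ 0.22

Power calculation (paired t-test, normal approximation):
z_β = d · √n - z_α
z_β = 0.18 · √44 - 1.960
z_β = 0.18 · 6.633 - 1.960
z_β = -0.766

Power = Φ(z_β) = Φ(-0.766) ≈ 0.222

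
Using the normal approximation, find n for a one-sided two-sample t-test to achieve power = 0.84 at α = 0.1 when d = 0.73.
n = 20 per group

Sample size formula (two-sample t-test, normal approximation):
n = 2 · ((z_α + z_β) / d)²

z_α = 1.282 (for α = 0.1, one-sided)
z_β = 0.994 (for power = 0.84)
d = 0.73

n = 2 · ((1.282 + 0.994) / 0.73)²
n = 2 · (3.118)²
n ≈ 19.44
Round up to the next whole number: n = 20 per group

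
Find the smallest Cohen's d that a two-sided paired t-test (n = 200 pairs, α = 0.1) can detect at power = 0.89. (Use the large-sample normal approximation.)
d ≈ 0.20

Minimum detectable effect (paired t-test, normal approximation):
d = (z_{α/2} + z_β) / √n
d = (1.645 + 1.227) / √200
d = 2.871 / 14.142
d ≈ 0.20

By Cohen's convention (0.2 small / 0.5 medium / 0.8 large): small effect.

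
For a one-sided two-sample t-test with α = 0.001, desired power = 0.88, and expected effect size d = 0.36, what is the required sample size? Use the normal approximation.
n = 281 per group

Sample size formula (two-sample t-test, normal approximation):
n = 2 · ((z_α + z_β) / d)²

z_α = 3.090 (for α = 0.001, one-sided)
z_β = 1.175 (for power = 0.88)
d = 0.36

n = 2 · ((3.090 + 1.175) / 0.36)²
n = 2 · (11.847)²
n ≈ 280.70
Round up to the next whole number: n = 281 per group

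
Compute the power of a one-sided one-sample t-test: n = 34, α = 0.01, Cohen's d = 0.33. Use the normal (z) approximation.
Power ≈ 0.34

Power calculation (one-sample t-test, normal approximation):
z_β = d · √n - z_α
z_β = 0.33 · √34 - 2.326
z_β = 0.33 · 5.831 - 2.326
z_β = -0.402

Power = Φ(z_β) = Φ(-0.402) ≈ 0.344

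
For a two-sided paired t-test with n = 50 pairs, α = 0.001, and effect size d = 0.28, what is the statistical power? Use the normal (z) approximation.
Power ≈ 0.09

Power calculation (paired t-test, normal approximation):
z_β = d · √n - z_{α/2}
z_β = 0.28 · √50 - 3.291
z_β = 0.28 · 7.071 - 3.291
z_β = -1.311

Power = Φ(z_β) = Φ(-1.311) ≈ 0.095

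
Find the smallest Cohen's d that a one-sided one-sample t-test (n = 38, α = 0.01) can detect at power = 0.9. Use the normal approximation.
d ≈ 0.59

Minimum detectable effect (one-sample t-test, normal approximation):
d = (z_α + z_β) / √n
d = (2.326 + 1.282) / √38
d = 3.608 / 6.164
d ≈ 0.59

By Cohen's convention (0.2 small / 0.5 medium / 0.8 large): medium effect.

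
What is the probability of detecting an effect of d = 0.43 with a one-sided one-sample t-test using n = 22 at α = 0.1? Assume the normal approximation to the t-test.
Power ≈ 0.77

Power calculation (one-sample t-test, normal approximation):
z_β = d · √n - z_α
z_β = 0.43 · √22 - 1.282
z_β = 0.43 · 4.690 - 1.282
z_β = 0.735

Power = Φ(z_β) = Φ(0.735) ≈ 0.769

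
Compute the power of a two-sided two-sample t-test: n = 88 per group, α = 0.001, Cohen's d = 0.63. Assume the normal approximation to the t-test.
Power ≈ 0.81

Power calculation (two-sample t-test, normal approximation):
z_β = d · √(n/2) - z_{α/2}
z_β = 0.63 · √(88/2) - 3.291
z_β = 0.63 · 6.633 - 3.291
z_β = 0.888

Power = Φ(z_β) = Φ(0.888) ≈ 0.813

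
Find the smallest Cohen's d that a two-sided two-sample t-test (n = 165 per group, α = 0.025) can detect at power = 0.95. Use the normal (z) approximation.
d ≈ 0.43

Minimum detectable effect (two-sample t-test, normal approximation):
d = (z_{α/2} + z_β) / √(n/2)
d = (2.241 + 1.645) / √(165/2)
d = 3.886 / 9.083
d ≈ 0.43

By Cohen's convention (0.2 small / 0.5 medium / 0.8 large): small effect.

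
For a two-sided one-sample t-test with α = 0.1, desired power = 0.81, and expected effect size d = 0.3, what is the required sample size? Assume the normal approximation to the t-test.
n = 71

Sample size formula (one-sample t-test, normal approximation):
n = ((z_{α/2} + z_β) / d)²

z_{α/2} = 1.645 (for α = 0.1, two-sided)
z_β = 0.878 (for power = 0.81)
d = 0.3

n = ((1.645 + 0.878) / 0.3)²
n = (8.410)²
n ≈ 70.73
Round up to the next whole number: n = 71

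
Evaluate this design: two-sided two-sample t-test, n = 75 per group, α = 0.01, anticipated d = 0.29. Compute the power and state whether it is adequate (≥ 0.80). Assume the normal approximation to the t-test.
Power ≈ 0.21; the study is underpowered (power < 0.80)

Power calculation (two-sample t-test, normal approximation):
z_β = d · √(n/2) - z_{α/2}
z_β = 0.29 · √(75/2) - 2.576
z_β = 0.29 · 6.124 - 2.576
z_β = -0.800

Power = Φ(z_β) = Φ(-0.800) ≈ 0.212

Effect size d = 0.29 is small by Cohen's convention (0.2/0.5/0.8).

Threshold: power ≥ 0.80 is conventionally adequate.
Power ≈ 0.21 → the study is underpowered (power < 0.80).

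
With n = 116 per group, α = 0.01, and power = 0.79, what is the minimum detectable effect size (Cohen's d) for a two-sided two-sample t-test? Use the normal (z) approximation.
d ≈ 0.44

Minimum detectable effect (two-sample t-test, normal approximation):
d = (z_{α/2} + z_β) / √(n/2)
d = (2.576 + 0.806) / √(116/2)
d = 3.382 / 7.616
d ≈ 0.44

By Cohen's convention (0.2 small / 0.5 medium / 0.8 large): small effect.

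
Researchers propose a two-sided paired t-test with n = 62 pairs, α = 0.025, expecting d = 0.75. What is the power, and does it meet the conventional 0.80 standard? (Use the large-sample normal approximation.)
Power ≈ 1.00; the study is adequately powered (power ≥ 0.80)

Power calculation (paired t-test, normal approximation):
z_β = d · √n - z_{α/2}
z_β = 0.75 · √62 - 2.241
z_β = 0.75 · 7.874 - 2.241
z_β = 3.664

Power = Φ(z_β) = Φ(3.664) ≈ 1.000

Effect size d = 0.75 is medium by Cohen's convention (0.2/0.5/0.8).

Threshold: power ≥ 0.80 is conventionally adequate.
Power ≈ 1.00 → the study is adequately powered (power ≥ 0.80).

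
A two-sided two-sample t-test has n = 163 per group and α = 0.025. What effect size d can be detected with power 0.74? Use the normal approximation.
d ≈ 0.32

Minimum detectable effect (two-sample t-test, normal approximation):
d = (z_{α/2} + z_β) / √(n/2)
d = (2.241 + 0.643) / √(163/2)
d = 2.885 / 9.028
d ≈ 0.32

By Cohen's convention (0.2 small / 0.5 medium / 0.8 large): small effect.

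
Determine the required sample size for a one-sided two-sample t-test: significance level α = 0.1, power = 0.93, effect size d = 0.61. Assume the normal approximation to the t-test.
n = 41 per group

Sample size formula (two-sample t-test, normal approximation):
n = 2 · ((z_α + z_β) / d)²

z_α = 1.282 (for α = 0.1, one-sided)
z_β = 1.476 (for power = 0.93)
d = 0.61

n = 2 · ((1.282 + 1.476) / 0.61)²
n = 2 · (4.521)²
n ≈ 40.88
Round up to the next whole number: n = 41 per group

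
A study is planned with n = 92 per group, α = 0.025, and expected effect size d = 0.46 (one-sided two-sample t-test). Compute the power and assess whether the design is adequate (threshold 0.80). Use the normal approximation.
Power ≈ 0.88; the study is adequately powered (power ≥ 0.80)

Power calculation (two-sample t-test, normal approximation):
z_β = d · √(n/2) - z_α
z_β = 0.46 · √(92/2) - 1.960
z_β = 0.46 · 6.782 - 1.960
z_β = 1.160

Power = Φ(z_β) = Φ(1.160) ≈ 0.877

Effect size d = 0.46 is small by Cohen's convention (0.2/0.5/0.8).

Threshold: power ≥ 0.80 is conventionally adequate.
Power ≈ 0.88 → the study is adequately powered (power ≥ 0.80).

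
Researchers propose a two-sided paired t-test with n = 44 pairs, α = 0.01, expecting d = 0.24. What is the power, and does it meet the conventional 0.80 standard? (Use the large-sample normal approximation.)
Power ≈ 0.16; the study is underpowered (power < 0.80)

Power calculation (paired t-test, normal approximation):
z_β = d · √n - z_{α/2}
z_β = 0.24 · √44 - 2.576
z_β = 0.24 · 6.633 - 2.576
z_β = -0.984

Power = Φ(z_β) = Φ(-0.984) ≈ 0.163

Effect size d = 0.24 is small by Cohen's convention (0.2/0.5/0.8).

Threshold: power ≥ 0.80 is conventionally adequate.
Power ≈ 0.16 → the study is underpowered (power < 0.80).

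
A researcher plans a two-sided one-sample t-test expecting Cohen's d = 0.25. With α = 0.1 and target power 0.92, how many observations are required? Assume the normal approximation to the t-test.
n = 149

Sample size formula (one-sample t-test, normal approximation):
n = ((z_{α/2} + z_β) / d)²

z_{α/2} = 1.645 (for α = 0.1, two-sided)
z_β = 1.405 (for power = 0.92)
d = 0.25

n = ((1.645 + 1.405) / 0.25)²
n = (12.200)²
n ≈ 148.84
Round up to the next whole number: n = 149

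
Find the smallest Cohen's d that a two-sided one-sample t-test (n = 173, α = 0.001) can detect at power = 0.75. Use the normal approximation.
d ≈ 0.30

Minimum detectable effect (one-sample t-test, normal approximation):
d = (z_{α/2} + z_β) / √n
d = (3.291 + 0.674) / √173
d = 3.965 / 13.153
d ≈ 0.30

By Cohen's convention (0.2 small / 0.5 medium / 0.8 large): small effect.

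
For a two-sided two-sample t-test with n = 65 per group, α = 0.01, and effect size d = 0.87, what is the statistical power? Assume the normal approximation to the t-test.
Power ≈ 0.99

Power calculation (two-sample t-test, normal approximation):
z_β = d · √(n/2) - z_{α/2}
z_β = 0.87 · √(65/2) - 2.576
z_β = 0.87 · 5.701 - 2.576
z_β = 2.384

Power = Φ(z_β) = Φ(2.384) ≈ 0.991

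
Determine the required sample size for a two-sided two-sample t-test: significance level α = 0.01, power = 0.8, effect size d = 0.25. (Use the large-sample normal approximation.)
n = 374 per group

Sample size formula (two-sample t-test, normal approximation):
n = 2 · ((z_{α/2} + z_β) / d)²

z_{α/2} = 2.576 (for α = 0.01, two-sided)
z_β = 0.842 (for power = 0.8)
d = 0.25

n = 2 · ((2.576 + 0.842) / 0.25)²
n = 2 · (13.672)²
n ≈ 373.85
Round up to the next whole number: n = 374 per group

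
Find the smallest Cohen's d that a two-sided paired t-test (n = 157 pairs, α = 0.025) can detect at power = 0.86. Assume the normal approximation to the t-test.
d ≈ 0.27

Minimum detectable effect (paired t-test, normal approximation):
d = (z_{α/2} + z_β) / √n
d = (2.241 + 1.080) / √157
d = 3.322 / 12.530
d ≈ 0.27

By Cohen's convention (0.2 small / 0.5 medium / 0.8 large): small effect.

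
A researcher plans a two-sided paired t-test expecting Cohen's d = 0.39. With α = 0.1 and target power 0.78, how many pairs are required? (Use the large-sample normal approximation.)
n = 39 pairs

Sample size formula (paired t-test, normal approximation):
n = ((z_{α/2} + z_β) / d)²

z_{α/2} = 1.645 (for α = 0.1, two-sided)
z_β = 0.772 (for power = 0.78)
d = 0.39

n = ((1.645 + 0.772) / 0.39)²
n = (6.197)²
n ≈ 38.40
Round up to the next whole number: n = 39 pairs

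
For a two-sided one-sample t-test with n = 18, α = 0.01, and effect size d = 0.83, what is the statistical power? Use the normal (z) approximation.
Power ≈ 0.83

Power calculation (one-sample t-test, normal approximation):
z_β = d · √n - z_{α/2}
z_β = 0.83 · √18 - 2.576
z_β = 0.83 · 4.243 - 2.576
z_β = 0.946

Power = Φ(z_β) = Φ(0.946) ≈ 0.828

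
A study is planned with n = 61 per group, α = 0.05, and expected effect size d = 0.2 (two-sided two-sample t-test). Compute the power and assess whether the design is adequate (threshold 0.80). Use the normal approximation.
Power ≈ 0.20; the study is underpowered (power < 0.80)

Power calculation (two-sample t-test, normal approximation):
z_β = d · √(n/2) - z_{α/2}
z_β = 0.2 · √(61/2) - 1.960
z_β = 0.2 · 5.523 - 1.960
z_β = -0.855

Power = Φ(z_β) = Φ(-0.855) ≈ 0.196

Effect size d = 0.2 is small by Cohen's convention (0.2/0.5/0.8).

Threshold: power ≥ 0.80 is conventionally adequate.
Power ≈ 0.20 → the study is underpowered (power < 0.80).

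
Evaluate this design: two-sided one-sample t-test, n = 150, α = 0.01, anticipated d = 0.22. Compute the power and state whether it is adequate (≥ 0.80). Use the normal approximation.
Power ≈ 0.55; the study is underpowered (power < 0.80)

Power calculation (one-sample t-test, normal approximation):
z_β = d · √n - z_{α/2}
z_β = 0.22 · √150 - 2.576
z_β = 0.22 · 12.247 - 2.576
z_β = 0.119

Power = Φ(z_β) = Φ(0.119) ≈ 0.547

Effect size d = 0.22 is small by Cohen's convention (0.2/0.5/0.8).

Threshold: power ≥ 0.80 is conventionally adequate.
Power ≈ 0.55 → the study is underpowered (power < 0.80).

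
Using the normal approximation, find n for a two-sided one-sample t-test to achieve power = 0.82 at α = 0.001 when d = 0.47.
n = 81

Sample size formula (one-sample t-test, normal approximation):
n = ((z_{α/2} + z_β) / d)²

z_{α/2} = 3.291 (for α = 0.001, two-sided)
z_β = 0.915 (for power = 0.82)
d = 0.47

n = ((3.291 + 0.915) / 0.47)²
n = (8.949)²
n ≈ 80.08
Round up to the next whole number: n = 81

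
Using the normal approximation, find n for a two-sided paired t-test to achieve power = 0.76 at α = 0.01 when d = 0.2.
n = 270 pairs

Sample size formula (paired t-test, normal approximation):
n = ((z_{α/2} + z_β) / d)²

z_{α/2} = 2.576 (for α = 0.01, two-sided)
z_β = 0.706 (for power = 0.76)
d = 0.2

n = ((2.576 + 0.706) / 0.2)²
n = (16.410)²
n ≈ 269.29
Round up to the next whole number: n = 270 pairs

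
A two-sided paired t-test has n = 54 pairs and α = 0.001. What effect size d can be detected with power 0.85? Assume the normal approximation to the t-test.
d ≈ 0.59

Minimum detectable effect (paired t-test, normal approximation):
d = (z_{α/2} + z_β) / √n
d = (3.291 + 1.036) / √54
d = 4.327 / 7.348
d ≈ 0.59

By Cohen's convention (0.2 small / 0.5 medium / 0.8 large): medium effect.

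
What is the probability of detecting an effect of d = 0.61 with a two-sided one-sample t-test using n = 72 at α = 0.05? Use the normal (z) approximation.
Power ≈ 1.00

Power calculation (one-sample t-test, normal approximation):
z_β = d · √n - z_{α/2}
z_β = 0.61 · √72 - 1.960
z_β = 0.61 · 8.485 - 1.960
z_β = 3.216

Power = Φ(z_β) = Φ(3.216) ≈ 0.999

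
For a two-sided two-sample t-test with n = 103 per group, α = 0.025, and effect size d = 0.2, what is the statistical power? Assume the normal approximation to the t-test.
Power ≈ 0.21

Power calculation (two-sample t-test, normal approximation):
z_β = d · √(n/2) - z_{α/2}
z_β = 0.2 · √(103/2) - 2.241
z_β = 0.2 · 7.176 - 2.241
z_β = -0.806

Power = Φ(z_β) = Φ(-0.806) ≈ 0.210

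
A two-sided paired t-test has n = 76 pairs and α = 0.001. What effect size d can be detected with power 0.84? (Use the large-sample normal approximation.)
d ≈ 0.49

Minimum detectable effect (paired t-test, normal approximation):
d = (z_{α/2} + z_β) / √n
d = (3.291 + 0.994) / √76
d = 4.285 / 8.718
d ≈ 0.49

By Cohen's convention (0.2 small / 0.5 medium / 0.8 large): small effect.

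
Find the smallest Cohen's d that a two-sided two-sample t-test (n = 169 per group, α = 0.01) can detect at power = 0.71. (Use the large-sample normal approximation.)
d ≈ 0.34

Minimum detectable effect (two-sample t-test, normal approximation):
d = (z_{α/2} + z_β) / √(n/2)
d = (2.576 + 0.553) / √(169/2)
d = 3.129 / 9.192
d ≈ 0.34

By Cohen's convention (0.2 small / 0.5 medium / 0.8 large): small effect.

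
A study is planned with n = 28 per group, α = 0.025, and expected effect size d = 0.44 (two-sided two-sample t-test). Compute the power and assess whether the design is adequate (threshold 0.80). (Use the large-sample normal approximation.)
Power ≈ 0.28; the study is underpowered (power < 0.80)

Power calculation (two-sample t-test, normal approximation):
z_β = d · √(n/2) - z_{α/2}
z_β = 0.44 · √(28/2) - 2.241
z_β = 0.44 · 3.742 - 2.241
z_β = -0.595

Power = Φ(z_β) = Φ(-0.595) ≈ 0.276

Effect size d = 0.44 is small by Cohen's convention (0.2/0.5/0.8).

Threshold: power ≥ 0.80 is conventionally adequate.
Power ≈ 0.28 → the study is underpowered (power < 0.80).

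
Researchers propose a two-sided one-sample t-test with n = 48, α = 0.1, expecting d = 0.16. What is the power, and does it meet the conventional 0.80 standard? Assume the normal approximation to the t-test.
Power ≈ 0.30; the study is underpowered (power < 0.80)

Power calculation (one-sample t-test, normal approximation):
z_β = d · √n - z_{α/2}
z_β = 0.16 · √48 - 1.645
z_β = 0.16 · 6.928 - 1.645
z_β = -0.536

Power = Φ(z_β) = Φ(-0.536) ≈ 0.296

Effect size d = 0.16 is very small by Cohen's convention (0.2/0.5/0.8).

Threshold: power ≥ 0.80 is conventionally adequate.
Power ≈ 0.30 → the study is underpowered (power < 0.80).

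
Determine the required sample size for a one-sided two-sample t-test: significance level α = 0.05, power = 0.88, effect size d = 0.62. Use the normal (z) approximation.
n = 42 per group

Sample size formula (two-sample t-test, normal approximation):
n = 2 · ((z_α + z_β) / d)²

z_α = 1.645 (for α = 0.05, one-sided)
z_β = 1.175 (for power = 0.88)
d = 0.62

n = 2 · ((1.645 + 1.175) / 0.62)²
n = 2 · (4.548)²
n ≈ 41.37
Round up to the next whole number: n = 42 per group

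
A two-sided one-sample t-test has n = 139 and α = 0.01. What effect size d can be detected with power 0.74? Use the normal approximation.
d ≈ 0.27

Minimum detectable effect (one-sample t-test, normal approximation):
d = (z_{α/2} + z_β) / √n
d = (2.576 + 0.643) / √139
d = 3.219 / 11.790
d ≈ 0.27

By Cohen's convention (0.2 small / 0.5 medium / 0.8 large): small effect.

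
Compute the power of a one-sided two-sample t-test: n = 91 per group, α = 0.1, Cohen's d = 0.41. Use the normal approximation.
Power ≈ 0.93

Power calculation (two-sample t-test, normal approximation):
z_β = d · √(n/2) - z_α
z_β = 0.41 · √(91/2) - 1.282
z_β = 0.41 · 6.745 - 1.282
z_β = 1.484

Power = Φ(z_β) = Φ(1.484) ≈ 0.931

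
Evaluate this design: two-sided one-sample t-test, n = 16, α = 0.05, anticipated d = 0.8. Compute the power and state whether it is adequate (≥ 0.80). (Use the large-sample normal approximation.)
Power ≈ 0.89; the study is adequately powered (power ≥ 0.80)

Power calculation (one-sample t-test, normal approximation):
z_β = d · √n - z_{α/2}
z_β = 0.8 · √16 - 1.960
z_β = 0.8 · 4.000 - 1.960
z_β = 1.240

Power = Φ(z_β) = Φ(1.240) ≈ 0.893

Effect size d = 0.8 is large by Cohen's convention (0.2/0.5/0.8).

Threshold: power ≥ 0.80 is conventionally adequate.
Power ≈ 0.89 → the study is adequately powered (power ≥ 0.80).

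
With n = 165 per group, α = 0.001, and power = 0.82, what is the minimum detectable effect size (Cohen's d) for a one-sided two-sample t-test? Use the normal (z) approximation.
d ≈ 0.44

Minimum detectable effect (two-sample t-test, normal approximation):
d = (z_α + z_β) / √(n/2)
d = (3.090 + 0.915) / √(165/2)
d = 4.006 / 9.083
d ≈ 0.44

By Cohen's convention (0.2 small / 0.5 medium / 0.8 large): small effect.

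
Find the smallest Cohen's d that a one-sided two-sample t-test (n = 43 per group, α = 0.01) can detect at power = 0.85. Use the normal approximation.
d ≈ 0.73

Minimum detectable effect (two-sample t-test, normal approximation):
d = (z_α + z_β) / √(n/2)
d = (2.326 + 1.036) / √(43/2)
d = 3.363 / 4.637
d ≈ 0.73

By Cohen's convention (0.2 small / 0.5 medium / 0.8 large): medium effect.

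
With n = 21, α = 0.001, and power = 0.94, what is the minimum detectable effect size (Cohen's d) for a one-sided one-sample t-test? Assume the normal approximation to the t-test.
d ≈ 1.01

Minimum detectable effect (one-sample t-test, normal approximation):
d = (z_α + z_β) / √n
d = (3.090 + 1.555) / √21
d = 4.645 / 4.583
d ≈ 1.01

By Cohen's convention (0.2 small / 0.5 medium / 0.8 large): large effect.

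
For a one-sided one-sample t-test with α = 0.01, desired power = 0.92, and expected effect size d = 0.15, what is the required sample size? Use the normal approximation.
n = 619

Sample size formula (one-sample t-test, normal approximation):
n = ((z_α + z_β) / d)²

z_α = 2.326 (for α = 0.01, one-sided)
z_β = 1.405 (for power = 0.92)
d = 0.15

n = ((2.326 + 1.405) / 0.15)²
n = (24.873)²
n ≈ 618.67
Round up to the next whole number: n = 619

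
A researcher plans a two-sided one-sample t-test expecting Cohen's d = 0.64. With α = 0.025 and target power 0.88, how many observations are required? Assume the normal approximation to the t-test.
n = 29

Sample size formula (one-sample t-test, normal approximation):
n = ((z_{α/2} + z_β) / d)²

z_{α/2} = 2.241 (for α = 0.025, two-sided)
z_β = 1.175 (for power = 0.88)
d = 0.64

n = ((2.241 + 1.175) / 0.64)²
n = (5.338)²
n ≈ 28.49
Round up to the next whole number: n = 29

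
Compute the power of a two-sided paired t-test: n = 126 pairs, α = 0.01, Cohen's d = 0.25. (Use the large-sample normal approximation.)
Power ≈ 0.59

Power calculation (paired t-test, normal approximation):
z_β = d · √n - z_{α/2}
z_β = 0.25 · √126 - 2.576
z_β = 0.25 · 11.225 - 2.576
z_β = 0.230

Power = Φ(z_β) = Φ(0.230) ≈ 0.591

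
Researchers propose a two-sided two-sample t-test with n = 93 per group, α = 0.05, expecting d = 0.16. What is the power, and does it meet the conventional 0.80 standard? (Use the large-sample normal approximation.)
Power ≈ 0.19; the study is underpowered (power < 0.80)

Power calculation (two-sample t-test, normal approximation):
z_β = d · √(n/2) - z_{α/2}
z_β = 0.16 · √(93/2) - 1.960
z_β = 0.16 · 6.819 - 1.960
z_β = -0.869

Power = Φ(z_β) = Φ(-0.869) ≈ 0.192

Effect size d = 0.16 is very small by Cohen's convention (0.2/0.5/0.8).

Threshold: power ≥ 0.80 is conventionally adequate.
Power ≈ 0.19 → the study is underpowered (power < 0.80).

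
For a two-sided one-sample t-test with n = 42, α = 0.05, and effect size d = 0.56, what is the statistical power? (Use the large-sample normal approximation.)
Power ≈ 0.95

Power calculation (one-sample t-test, normal approximation):
z_β = d · √n - z_{α/2}
z_β = 0.56 · √42 - 1.960
z_β = 0.56 · 6.481 - 1.960
z_β = 1.669

Power = Φ(z_β) = Φ(1.669) ≈ 0.952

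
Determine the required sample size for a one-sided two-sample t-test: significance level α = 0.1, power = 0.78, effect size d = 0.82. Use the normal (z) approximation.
n = 13 per group

Sample size formula (two-sample t-test, normal approximation):
n = 2 · ((z_α + z_β) / d)²

z_α = 1.282 (for α = 0.1, one-sided)
z_β = 0.772 (for power = 0.78)
d = 0.82

n = 2 · ((1.282 + 0.772) / 0.82)²
n = 2 · (2.505)²
n ≈ 12.55
Round up to the next whole number: n = 13 per group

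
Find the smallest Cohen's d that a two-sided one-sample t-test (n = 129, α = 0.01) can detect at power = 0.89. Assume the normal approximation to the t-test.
d ≈ 0.33

Minimum detectable effect (one-sample t-test, normal approximation):
d = (z_{α/2} + z_β) / √n
d = (2.576 + 1.227) / √129
d = 3.802 / 11.358
d ≈ 0.33

By Cohen's convention (0.2 small / 0.5 medium / 0.8 large): small effect.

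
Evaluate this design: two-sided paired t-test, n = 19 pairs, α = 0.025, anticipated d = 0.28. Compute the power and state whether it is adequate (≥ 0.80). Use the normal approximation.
Power ≈ 0.15; the study is underpowered (power < 0.80)

Power calculation (paired t-test, normal approximation):
z_β = d · √n - z_{α/2}
z_β = 0.28 · √19 - 2.241
z_β = 0.28 · 4.359 - 2.241
z_β = -1.021

Power = Φ(z_β) = Φ(-1.021) ≈ 0.154

Effect size d = 0.28 is small by Cohen's convention (0.2/0.5/0.8).

Threshold: power ≥ 0.80 is conventionally adequate.
Power ≈ 0.15 → the study is underpowered (power < 0.80).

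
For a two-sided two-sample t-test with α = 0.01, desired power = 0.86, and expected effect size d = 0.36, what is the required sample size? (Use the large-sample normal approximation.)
n = 207 per group

Sample size formula (two-sample t-test, normal approximation):
n = 2 · ((z_{α/2} + z_β) / d)²

z_{α/2} = 2.576 (for α = 0.01, two-sided)
z_β = 1.080 (for power = 0.86)
d = 0.36

n = 2 · ((2.576 + 1.080) / 0.36)²
n = 2 · (10.156)²
n ≈ 206.29
Round up to the next whole number: n = 207 per group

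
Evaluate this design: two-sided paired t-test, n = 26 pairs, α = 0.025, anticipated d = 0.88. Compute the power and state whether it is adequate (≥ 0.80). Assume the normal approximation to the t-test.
Power ≈ 0.99; the study is adequately powered (power ≥ 0.80)

Power calculation (paired t-test, normal approximation):
z_β = d · √n - z_{α/2}
z_β = 0.88 · √26 - 2.241
z_β = 0.88 · 5.099 - 2.241
z_β = 2.246

Power = Φ(z_β) = Φ(2.246) ≈ 0.988

Effect size d = 0.88 is large by Cohen's convention (0.2/0.5/0.8).

Threshold: power ≥ 0.80 is conventionally adequate.
Power ≈ 0.99 → the study is adequately powered (power ≥ 0.80).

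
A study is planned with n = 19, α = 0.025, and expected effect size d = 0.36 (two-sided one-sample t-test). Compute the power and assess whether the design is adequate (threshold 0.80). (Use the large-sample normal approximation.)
Power ≈ 0.25; the study is underpowered (power < 0.80)

Power calculation (one-sample t-test, normal approximation):
z_β = d · √n - z_{α/2}
z_β = 0.36 · √19 - 2.241
z_β = 0.36 · 4.359 - 2.241
z_β = -0.672

Power = Φ(z_β) = Φ(-0.672) ≈ 0.251

Effect size d = 0.36 is small by Cohen's convention (0.2/0.5/0.8).

Threshold: power ≥ 0.80 is conventionally adequate.
Power ≈ 0.25 → the study is underpowered (power < 0.80).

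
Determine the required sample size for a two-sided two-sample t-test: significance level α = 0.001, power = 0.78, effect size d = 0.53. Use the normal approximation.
n = 118 per group

Sample size formula (two-sample t-test, normal approximation):
n = 2 · ((z_{α/2} + z_β) / d)²

z_{α/2} = 3.291 (for α = 0.001, two-sided)
z_β = 0.772 (for power = 0.78)
d = 0.53

n = 2 · ((3.291 + 0.772) / 0.53)²
n = 2 · (7.666)²
n ≈ 117.54
Round up to the next whole number: n = 118 per group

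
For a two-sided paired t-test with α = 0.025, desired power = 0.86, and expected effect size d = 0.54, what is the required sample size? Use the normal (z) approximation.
n = 38 pairs

Sample size formula (paired t-test, normal approximation):
n = ((z_{α/2} + z_β) / d)²

z_{α/2} = 2.241 (for α = 0.025, two-sided)
z_β = 1.080 (for power = 0.86)
d = 0.54

n = ((2.241 + 1.080) / 0.54)²
n = (6.150)²
n ≈ 37.82
Round up to the next whole number: n = 38 pairs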